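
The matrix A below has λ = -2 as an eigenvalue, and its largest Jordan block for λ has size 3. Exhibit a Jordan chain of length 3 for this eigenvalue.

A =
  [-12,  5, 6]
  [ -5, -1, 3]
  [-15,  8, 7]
A Jordan chain for λ = -2 of length 3:
v_1 = (-15, 0, -25)ᵀ
v_2 = (-10, -5, -15)ᵀ
v_3 = (1, 0, 0)ᵀ

Let N = A − (-2)·I. We want v_3 with N^3 v_3 = 0 but N^2 v_3 ≠ 0; then v_{j-1} := N · v_j for j = 3, …, 2.

Pick v_3 = (1, 0, 0)ᵀ.
Then v_2 = N · v_3 = (-10, -5, -15)ᵀ.
Then v_1 = N · v_2 = (-15, 0, -25)ᵀ.

Sanity check: (A − (-2)·I) v_1 = (0, 0, 0)ᵀ = 0. ✓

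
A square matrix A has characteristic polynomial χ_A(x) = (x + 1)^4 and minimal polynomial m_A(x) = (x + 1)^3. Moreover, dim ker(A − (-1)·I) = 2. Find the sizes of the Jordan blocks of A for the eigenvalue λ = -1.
Block sizes for λ = -1: [3, 1]

Step 1 — from the characteristic polynomial, algebraic multiplicity of λ = -1 is 4. From dim ker(A − (-1)·I) = 2, there are exactly 2 Jordan blocks for λ = -1.
Step 2 — from the minimal polynomial, the factor (x + 1)^3 tells us the largest block for λ = -1 has size 3.
Step 3 — with total size 4, 2 blocks, and largest block 3, the block sizes (in nonincreasing order) are [3, 1].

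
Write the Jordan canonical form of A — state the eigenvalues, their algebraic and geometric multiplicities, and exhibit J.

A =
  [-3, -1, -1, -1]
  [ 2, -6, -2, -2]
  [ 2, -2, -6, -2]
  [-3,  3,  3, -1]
J_2(-4) ⊕ J_1(-4) ⊕ J_1(-4)

The characteristic polynomial is
  det(x·I − A) = x^4 + 16*x^3 + 96*x^2 + 256*x + 256 = (x + 4)^4

Eigenvalues and multiplicities (the geometric multiplicity of λ is n − rank(A − λI), which equals the number of Jordan blocks for λ):
  λ = -4: algebraic multiplicity = 4, geometric multiplicity = 3

Determining the block sizes for each eigenvalue:
  λ = -4: 3 blocks summing to 4 forces exactly one block of size 2 and the rest size 1 → block sizes [2, 1, 1]

Assembling the blocks gives a Jordan form
J =
  [-4,  1,  0,  0]
  [ 0, -4,  0,  0]
  [ 0,  0, -4,  0]
  [ 0,  0,  0, -4]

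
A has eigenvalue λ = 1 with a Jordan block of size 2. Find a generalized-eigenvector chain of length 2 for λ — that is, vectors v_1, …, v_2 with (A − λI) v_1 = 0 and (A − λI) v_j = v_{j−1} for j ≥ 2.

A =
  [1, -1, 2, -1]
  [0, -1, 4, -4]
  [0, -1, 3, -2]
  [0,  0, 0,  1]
A Jordan chain for λ = 1 of length 2:
v_1 = (-1, -2, -1, 0)ᵀ
v_2 = (0, 1, 0, 0)ᵀ

Let N = A − (1)·I. We want v_2 with N^2 v_2 = 0 but N^1 v_2 ≠ 0; then v_{j-1} := N · v_j for j = 2, …, 2.

Pick v_2 = (0, 1, 0, 0)ᵀ.
Then v_1 = N · v_2 = (-1, -2, -1, 0)ᵀ.

Sanity check: (A − (1)·I) v_1 = (0, 0, 0, 0)ᵀ = 0. ✓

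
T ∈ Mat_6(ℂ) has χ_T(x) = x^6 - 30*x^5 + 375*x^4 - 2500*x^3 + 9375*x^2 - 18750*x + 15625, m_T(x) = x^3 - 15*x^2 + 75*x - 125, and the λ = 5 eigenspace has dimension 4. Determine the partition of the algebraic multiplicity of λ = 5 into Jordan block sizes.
Block sizes for λ = 5: [3, 1, 1, 1]

Step 1 — from the characteristic polynomial, algebraic multiplicity of λ = 5 is 6. From dim ker(T − (5)·I) = 4, there are exactly 4 Jordan blocks for λ = 5.
Step 2 — from the minimal polynomial, the factor (x − 5)^3 tells us the largest block for λ = 5 has size 3.
Step 3 — with total size 6, 4 blocks, and largest block 3, the block sizes (in nonincreasing order) are [3, 1, 1, 1].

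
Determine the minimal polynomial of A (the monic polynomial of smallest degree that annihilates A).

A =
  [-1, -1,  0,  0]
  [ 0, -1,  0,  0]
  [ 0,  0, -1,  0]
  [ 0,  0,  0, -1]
x^2 + 2*x + 1

The characteristic polynomial is χ_A(x) = (x + 1)^4, so the eigenvalues are known. The minimal polynomial is
  m_A(x) = Π_λ (x − λ)^{k_λ}
where k_λ is the size of the *largest* Jordan block for λ (equivalently, the smallest k with (A − λI)^k v = 0 for every generalised eigenvector v of λ).

  λ = -1: largest Jordan block has size 2, contributing (x + 1)^2

So m_A(x) = (x + 1)^2 = x^2 + 2*x + 1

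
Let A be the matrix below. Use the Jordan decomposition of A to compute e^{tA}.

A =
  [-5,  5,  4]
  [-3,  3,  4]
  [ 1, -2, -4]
e^{tA} =
  [-t^2*exp(-2*t) - 3*t*exp(-2*t) + exp(-2*t), t^2*exp(-2*t) + 5*t*exp(-2*t), 4*t*exp(-2*t)]
  [-t^2*exp(-2*t) - 3*t*exp(-2*t), t^2*exp(-2*t) + 5*t*exp(-2*t) + exp(-2*t), 4*t*exp(-2*t)]
  [t^2*exp(-2*t)/2 + t*exp(-2*t), -t^2*exp(-2*t)/2 - 2*t*exp(-2*t), -2*t*exp(-2*t) + exp(-2*t)]

Strategy: write A = P · J · P⁻¹ where J is a Jordan canonical form, so e^{tA} = P · e^{tJ} · P⁻¹, and e^{tJ} can be computed block-by-block.

A has Jordan form
J =
  [-2,  1,  0]
  [ 0, -2,  1]
  [ 0,  0, -2]
(up to reordering of blocks).

Per-block formulas:
  For a 3×3 Jordan block J_3(-2): exp(t · J_3(-2)) = e^(-2t)·(I + t·N + (t^2/2)·N^2), where N is the 3×3 nilpotent shift.

After assembling e^{tJ} and conjugating by P, we get:

e^{tA} =
  [-t^2*exp(-2*t) - 3*t*exp(-2*t) + exp(-2*t), t^2*exp(-2*t) + 5*t*exp(-2*t), 4*t*exp(-2*t)]
  [-t^2*exp(-2*t) - 3*t*exp(-2*t), t^2*exp(-2*t) + 5*t*exp(-2*t) + exp(-2*t), 4*t*exp(-2*t)]
  [t^2*exp(-2*t)/2 + t*exp(-2*t), -t^2*exp(-2*t)/2 - 2*t*exp(-2*t), -2*t*exp(-2*t) + exp(-2*t)]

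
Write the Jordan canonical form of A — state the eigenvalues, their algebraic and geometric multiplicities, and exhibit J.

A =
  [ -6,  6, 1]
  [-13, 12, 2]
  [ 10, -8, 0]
J_3(2)

The characteristic polynomial is
  det(x·I − A) = x^3 - 6*x^2 + 12*x - 8 = (x - 2)^3

Eigenvalues and multiplicities (the geometric multiplicity of λ is n − rank(A − λI), which equals the number of Jordan blocks for λ):
  λ = 2: algebraic multiplicity = 3, geometric multiplicity = 1

Determining the block sizes for each eigenvalue:
  λ = 2: one block (gm = 1), so the single block has size am = 3 → block sizes [3]

Assembling the blocks gives a Jordan form
J =
  [2, 1, 0]
  [0, 2, 1]
  [0, 0, 2]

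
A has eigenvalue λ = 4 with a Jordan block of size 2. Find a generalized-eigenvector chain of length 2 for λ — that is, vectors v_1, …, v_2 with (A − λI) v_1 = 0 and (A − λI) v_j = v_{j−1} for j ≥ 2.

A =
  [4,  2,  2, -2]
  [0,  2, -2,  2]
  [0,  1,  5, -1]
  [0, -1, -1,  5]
A Jordan chain for λ = 4 of length 2:
v_1 = (2, -2, 1, -1)ᵀ
v_2 = (0, 1, 0, 0)ᵀ

Let N = A − (4)·I. We want v_2 with N^2 v_2 = 0 but N^1 v_2 ≠ 0; then v_{j-1} := N · v_j for j = 2, …, 2.

Pick v_2 = (0, 1, 0, 0)ᵀ.
Then v_1 = N · v_2 = (2, -2, 1, -1)ᵀ.

Sanity check: (A − (4)·I) v_1 = (0, 0, 0, 0)ᵀ = 0. ✓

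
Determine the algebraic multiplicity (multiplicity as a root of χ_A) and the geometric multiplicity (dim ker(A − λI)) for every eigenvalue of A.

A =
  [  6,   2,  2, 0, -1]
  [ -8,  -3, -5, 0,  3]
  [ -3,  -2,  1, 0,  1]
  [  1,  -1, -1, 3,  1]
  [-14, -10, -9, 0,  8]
λ = 3: alg = 5, geom = 2

Step 1 — factor the characteristic polynomial to read off the algebraic multiplicities:
  χ_A(x) = (x - 3)^5

Step 2 — compute geometric multiplicities via the rank-nullity identity g(λ) = n − rank(A − λI):
  rank(A − (3)·I) = 3, so dim ker(A − (3)·I) = n − 3 = 2

Summary:
  λ = 3: algebraic multiplicity = 5, geometric multiplicity = 2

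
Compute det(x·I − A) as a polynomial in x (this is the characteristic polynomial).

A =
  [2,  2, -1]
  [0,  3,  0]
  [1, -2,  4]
x^3 - 9*x^2 + 27*x - 27

Expanding det(x·I − A) (e.g. by cofactor expansion or by noting that A is similar to its Jordan form J, which has the same characteristic polynomial as A) gives
  χ_A(x) = x^3 - 9*x^2 + 27*x - 27
which factors as (x - 3)^3. The eigenvalues (with algebraic multiplicities) are λ = 3 with multiplicity 3.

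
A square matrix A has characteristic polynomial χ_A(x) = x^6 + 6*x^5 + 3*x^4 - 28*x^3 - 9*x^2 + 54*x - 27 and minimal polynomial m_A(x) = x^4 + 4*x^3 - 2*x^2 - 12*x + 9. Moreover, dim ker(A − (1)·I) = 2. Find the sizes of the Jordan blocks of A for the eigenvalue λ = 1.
Block sizes for λ = 1: [2, 1]

Step 1 — from the characteristic polynomial, algebraic multiplicity of λ = 1 is 3. From dim ker(A − (1)·I) = 2, there are exactly 2 Jordan blocks for λ = 1.
Step 2 — from the minimal polynomial, the factor (x − 1)^2 tells us the largest block for λ = 1 has size 2.
Step 3 — with total size 3, 2 blocks, and largest block 2, the block sizes (in nonincreasing order) are [2, 1].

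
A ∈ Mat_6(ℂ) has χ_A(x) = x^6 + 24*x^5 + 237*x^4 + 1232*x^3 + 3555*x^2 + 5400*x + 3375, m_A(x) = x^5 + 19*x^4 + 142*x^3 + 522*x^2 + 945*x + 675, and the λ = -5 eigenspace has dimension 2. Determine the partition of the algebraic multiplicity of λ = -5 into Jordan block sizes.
Block sizes for λ = -5: [2, 1]

Step 1 — from the characteristic polynomial, algebraic multiplicity of λ = -5 is 3. From dim ker(A − (-5)·I) = 2, there are exactly 2 Jordan blocks for λ = -5.
Step 2 — from the minimal polynomial, the factor (x + 5)^2 tells us the largest block for λ = -5 has size 2.
Step 3 — with total size 3, 2 blocks, and largest block 2, the block sizes (in nonincreasing order) are [2, 1].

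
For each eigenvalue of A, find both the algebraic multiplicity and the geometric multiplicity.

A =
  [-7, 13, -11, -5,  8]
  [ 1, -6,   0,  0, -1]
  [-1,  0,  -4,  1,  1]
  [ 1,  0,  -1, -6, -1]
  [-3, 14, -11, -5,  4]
λ = -5: alg = 4, geom = 2; λ = 1: alg = 1, geom = 1

Step 1 — factor the characteristic polynomial to read off the algebraic multiplicities:
  χ_A(x) = (x - 1)*(x + 5)^4

Step 2 — compute geometric multiplicities via the rank-nullity identity g(λ) = n − rank(A − λI):
  rank(A − (-5)·I) = 3, so dim ker(A − (-5)·I) = n − 3 = 2
  rank(A − (1)·I) = 4, so dim ker(A − (1)·I) = n − 4 = 1

Summary:
  λ = -5: algebraic multiplicity = 4, geometric multiplicity = 2
  λ = 1: algebraic multiplicity = 1, geometric multiplicity = 1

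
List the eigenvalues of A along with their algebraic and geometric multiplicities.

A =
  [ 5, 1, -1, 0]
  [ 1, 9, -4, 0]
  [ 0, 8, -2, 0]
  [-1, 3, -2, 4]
λ = 4: alg = 4, geom = 2

Step 1 — factor the characteristic polynomial to read off the algebraic multiplicities:
  χ_A(x) = (x - 4)^4

Step 2 — compute geometric multiplicities via the rank-nullity identity g(λ) = n − rank(A − λI):
  rank(A − (4)·I) = 2, so dim ker(A − (4)·I) = n − 2 = 2

Summary:
  λ = 4: algebraic multiplicity = 4, geometric multiplicity = 2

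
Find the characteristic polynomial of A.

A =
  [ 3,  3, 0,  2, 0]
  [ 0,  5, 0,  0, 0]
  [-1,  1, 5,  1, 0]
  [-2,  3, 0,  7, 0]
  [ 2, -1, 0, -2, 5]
x^5 - 25*x^4 + 250*x^3 - 1250*x^2 + 3125*x - 3125

Expanding det(x·I − A) (e.g. by cofactor expansion or by noting that A is similar to its Jordan form J, which has the same characteristic polynomial as A) gives
  χ_A(x) = x^5 - 25*x^4 + 250*x^3 - 1250*x^2 + 3125*x - 3125
which factors as (x - 5)^5. The eigenvalues (with algebraic multiplicities) are λ = 5 with multiplicity 5.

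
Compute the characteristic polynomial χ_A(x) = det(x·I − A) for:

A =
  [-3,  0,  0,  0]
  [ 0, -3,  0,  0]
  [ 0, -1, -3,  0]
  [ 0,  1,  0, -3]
x^4 + 12*x^3 + 54*x^2 + 108*x + 81

Expanding det(x·I − A) (e.g. by cofactor expansion or by noting that A is similar to its Jordan form J, which has the same characteristic polynomial as A) gives
  χ_A(x) = x^4 + 12*x^3 + 54*x^2 + 108*x + 81
which factors as (x + 3)^4. The eigenvalues (with algebraic multiplicities) are λ = -3 with multiplicity 4.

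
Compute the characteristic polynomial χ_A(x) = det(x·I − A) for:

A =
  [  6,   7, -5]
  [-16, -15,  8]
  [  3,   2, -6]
x^3 + 15*x^2 + 75*x + 125

Expanding det(x·I − A) (e.g. by cofactor expansion or by noting that A is similar to its Jordan form J, which has the same characteristic polynomial as A) gives
  χ_A(x) = x^3 + 15*x^2 + 75*x + 125
which factors as (x + 5)^3. The eigenvalues (with algebraic multiplicities) are λ = -5 with multiplicity 3.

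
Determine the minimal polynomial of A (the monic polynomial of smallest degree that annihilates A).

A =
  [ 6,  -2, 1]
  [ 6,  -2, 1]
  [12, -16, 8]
x^3 - 12*x^2 + 36*x

The characteristic polynomial is χ_A(x) = x*(x - 6)^2, so the eigenvalues are known. The minimal polynomial is
  m_A(x) = Π_λ (x − λ)^{k_λ}
where k_λ is the size of the *largest* Jordan block for λ (equivalently, the smallest k with (A − λI)^k v = 0 for every generalised eigenvector v of λ).

  λ = 0: largest Jordan block has size 1, contributing (x − 0)
  λ = 6: largest Jordan block has size 2, contributing (x − 6)^2

So m_A(x) = x*(x - 6)^2 = x^3 - 12*x^2 + 36*x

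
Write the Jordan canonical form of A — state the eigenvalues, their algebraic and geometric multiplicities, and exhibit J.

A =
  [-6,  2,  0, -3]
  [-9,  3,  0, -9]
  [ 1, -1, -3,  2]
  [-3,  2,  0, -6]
J_2(-3) ⊕ J_2(-3)

The characteristic polynomial is
  det(x·I − A) = x^4 + 12*x^3 + 54*x^2 + 108*x + 81 = (x + 3)^4

Eigenvalues and multiplicities (the geometric multiplicity of λ is n − rank(A − λI), which equals the number of Jordan blocks for λ):
  λ = -3: algebraic multiplicity = 4, geometric multiplicity = 2

Determining the block sizes for each eigenvalue:
  λ = -3: with am = 4 and gm = 2, the partition is not yet determined (e.g. several partitions of 4 into 2 parts exist). Let N = A − (-3)·I. Computing rank(N^1) = 2, rank(N^2) = 0; the number of blocks of size ≥ j is rank(N^{j−1}) − rank(N^j), giving [2, 2]. So we have 2 block(s) of size 2 → block sizes [2, 2]

Assembling the blocks gives a Jordan form
J =
  [-3,  1,  0,  0]
  [ 0, -3,  0,  0]
  [ 0,  0, -3,  1]
  [ 0,  0,  0, -3]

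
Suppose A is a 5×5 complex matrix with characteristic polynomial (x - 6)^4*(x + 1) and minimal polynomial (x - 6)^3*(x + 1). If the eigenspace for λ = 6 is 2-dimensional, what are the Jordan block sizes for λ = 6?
Block sizes for λ = 6: [3, 1]

Step 1 — from the characteristic polynomial, algebraic multiplicity of λ = 6 is 4. From dim ker(A − (6)·I) = 2, there are exactly 2 Jordan blocks for λ = 6.
Step 2 — from the minimal polynomial, the factor (x − 6)^3 tells us the largest block for λ = 6 has size 3.
Step 3 — with total size 4, 2 blocks, and largest block 3, the block sizes (in nonincreasing order) are [3, 1].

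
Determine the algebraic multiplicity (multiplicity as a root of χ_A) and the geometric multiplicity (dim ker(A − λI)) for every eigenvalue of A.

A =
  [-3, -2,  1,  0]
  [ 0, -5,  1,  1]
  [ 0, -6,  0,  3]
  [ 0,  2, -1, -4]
λ = -3: alg = 4, geom = 2

Step 1 — factor the characteristic polynomial to read off the algebraic multiplicities:
  χ_A(x) = (x + 3)^4

Step 2 — compute geometric multiplicities via the rank-nullity identity g(λ) = n − rank(A − λI):
  rank(A − (-3)·I) = 2, so dim ker(A − (-3)·I) = n − 2 = 2

Summary:
  λ = -3: algebraic multiplicity = 4, geometric multiplicity = 2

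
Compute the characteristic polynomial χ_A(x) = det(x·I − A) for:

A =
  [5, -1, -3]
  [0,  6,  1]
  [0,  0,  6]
x^3 - 17*x^2 + 96*x - 180

Expanding det(x·I − A) (e.g. by cofactor expansion or by noting that A is similar to its Jordan form J, which has the same characteristic polynomial as A) gives
  χ_A(x) = x^3 - 17*x^2 + 96*x - 180
which factors as (x - 6)^2*(x - 5). The eigenvalues (with algebraic multiplicities) are λ = 5 with multiplicity 1, λ = 6 with multiplicity 2.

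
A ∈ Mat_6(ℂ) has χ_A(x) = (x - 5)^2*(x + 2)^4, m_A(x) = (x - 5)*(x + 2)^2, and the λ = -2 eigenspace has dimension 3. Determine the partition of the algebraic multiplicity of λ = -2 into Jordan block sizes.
Block sizes for λ = -2: [2, 1, 1]

Step 1 — from the characteristic polynomial, algebraic multiplicity of λ = -2 is 4. From dim ker(A − (-2)·I) = 3, there are exactly 3 Jordan blocks for λ = -2.
Step 2 — from the minimal polynomial, the factor (x + 2)^2 tells us the largest block for λ = -2 has size 2.
Step 3 — with total size 4, 3 blocks, and largest block 2, the block sizes (in nonincreasing order) are [2, 1, 1].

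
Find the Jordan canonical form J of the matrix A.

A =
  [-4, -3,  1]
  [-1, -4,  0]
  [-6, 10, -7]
J_3(-5)

The characteristic polynomial is
  det(x·I − A) = x^3 + 15*x^2 + 75*x + 125 = (x + 5)^3

Eigenvalues and multiplicities (the geometric multiplicity of λ is n − rank(A − λI), which equals the number of Jordan blocks for λ):
  λ = -5: algebraic multiplicity = 3, geometric multiplicity = 1

Determining the block sizes for each eigenvalue:
  λ = -5: one block (gm = 1), so the single block has size am = 3 → block sizes [3]

Assembling the blocks gives a Jordan form
J =
  [-5,  1,  0]
  [ 0, -5,  1]
  [ 0,  0, -5]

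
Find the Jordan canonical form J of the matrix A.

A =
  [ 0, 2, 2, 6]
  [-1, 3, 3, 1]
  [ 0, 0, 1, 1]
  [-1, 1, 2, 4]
J_3(2) ⊕ J_1(2)

The characteristic polynomial is
  det(x·I − A) = x^4 - 8*x^3 + 24*x^2 - 32*x + 16 = (x - 2)^4

Eigenvalues and multiplicities (the geometric multiplicity of λ is n − rank(A − λI), which equals the number of Jordan blocks for λ):
  λ = 2: algebraic multiplicity = 4, geometric multiplicity = 2

Determining the block sizes for each eigenvalue:
  λ = 2: with am = 4 and gm = 2, the partition is not yet determined (e.g. several partitions of 4 into 2 parts exist). Let N = A − (2)·I. Computing rank(N^1) = 2, rank(N^2) = 1, rank(N^3) = 0; the number of blocks of size ≥ j is rank(N^{j−1}) − rank(N^j), giving [2, 1, 1]. So we have 1 block(s) of size 3, 1 block(s) of size 1 → block sizes [3, 1]

Assembling the blocks gives a Jordan form
J =
  [2, 1, 0, 0]
  [0, 2, 1, 0]
  [0, 0, 2, 0]
  [0, 0, 0, 2]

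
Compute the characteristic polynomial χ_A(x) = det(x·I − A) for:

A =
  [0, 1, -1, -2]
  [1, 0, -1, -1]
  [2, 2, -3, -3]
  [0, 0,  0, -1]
x^4 + 4*x^3 + 6*x^2 + 4*x + 1

Expanding det(x·I − A) (e.g. by cofactor expansion or by noting that A is similar to its Jordan form J, which has the same characteristic polynomial as A) gives
  χ_A(x) = x^4 + 4*x^3 + 6*x^2 + 4*x + 1
which factors as (x + 1)^4. The eigenvalues (with algebraic multiplicities) are λ = -1 with multiplicity 4.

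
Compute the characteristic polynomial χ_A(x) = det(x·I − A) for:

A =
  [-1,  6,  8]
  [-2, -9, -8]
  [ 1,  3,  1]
x^3 + 9*x^2 + 27*x + 27

Expanding det(x·I − A) (e.g. by cofactor expansion or by noting that A is similar to its Jordan form J, which has the same characteristic polynomial as A) gives
  χ_A(x) = x^3 + 9*x^2 + 27*x + 27
which factors as (x + 3)^3. The eigenvalues (with algebraic multiplicities) are λ = -3 with multiplicity 3.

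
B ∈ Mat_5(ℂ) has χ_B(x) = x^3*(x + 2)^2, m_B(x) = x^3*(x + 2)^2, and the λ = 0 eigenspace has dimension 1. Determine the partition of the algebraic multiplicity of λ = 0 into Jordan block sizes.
Block sizes for λ = 0: [3]

Step 1 — from the characteristic polynomial, algebraic multiplicity of λ = 0 is 3. From dim ker(B − (0)·I) = 1, there are exactly 1 Jordan blocks for λ = 0.
Step 2 — from the minimal polynomial, the factor (x − 0)^3 tells us the largest block for λ = 0 has size 3.
Step 3 — with total size 3, 1 blocks, and largest block 3, the block sizes (in nonincreasing order) are [3].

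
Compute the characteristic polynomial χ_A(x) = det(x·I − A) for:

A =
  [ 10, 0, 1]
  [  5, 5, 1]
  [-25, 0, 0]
x^3 - 15*x^2 + 75*x - 125

Expanding det(x·I − A) (e.g. by cofactor expansion or by noting that A is similar to its Jordan form J, which has the same characteristic polynomial as A) gives
  χ_A(x) = x^3 - 15*x^2 + 75*x - 125
which factors as (x - 5)^3. The eigenvalues (with algebraic multiplicities) are λ = 5 with multiplicity 3.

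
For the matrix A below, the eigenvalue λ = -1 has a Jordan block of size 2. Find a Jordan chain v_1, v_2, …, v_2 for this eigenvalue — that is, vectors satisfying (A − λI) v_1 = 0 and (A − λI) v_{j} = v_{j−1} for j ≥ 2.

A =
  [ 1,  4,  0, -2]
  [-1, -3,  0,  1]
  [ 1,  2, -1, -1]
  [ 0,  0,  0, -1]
A Jordan chain for λ = -1 of length 2:
v_1 = (2, -1, 1, 0)ᵀ
v_2 = (1, 0, 0, 0)ᵀ

Let N = A − (-1)·I. We want v_2 with N^2 v_2 = 0 but N^1 v_2 ≠ 0; then v_{j-1} := N · v_j for j = 2, …, 2.

Pick v_2 = (1, 0, 0, 0)ᵀ.
Then v_1 = N · v_2 = (2, -1, 1, 0)ᵀ.

Sanity check: (A − (-1)·I) v_1 = (0, 0, 0, 0)ᵀ = 0. ✓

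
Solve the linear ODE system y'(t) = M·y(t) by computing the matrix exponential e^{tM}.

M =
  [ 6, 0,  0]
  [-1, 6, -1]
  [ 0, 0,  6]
e^{tM} =
  [exp(6*t), 0, 0]
  [-t*exp(6*t), exp(6*t), -t*exp(6*t)]
  [0, 0, exp(6*t)]

Strategy: write M = P · J · P⁻¹ where J is a Jordan canonical form, so e^{tM} = P · e^{tJ} · P⁻¹, and e^{tJ} can be computed block-by-block.

M has Jordan form
J =
  [6, 1, 0]
  [0, 6, 0]
  [0, 0, 6]
(up to reordering of blocks).

Per-block formulas:
  For a 2×2 Jordan block J_2(6): exp(t · J_2(6)) = e^(6t)·(I + t·N), where N is the 2×2 nilpotent shift.
  For a 1×1 block at λ = 6: exp(t · [6]) = [e^(6t)].

After assembling e^{tJ} and conjugating by P, we get:

e^{tM} =
  [exp(6*t), 0, 0]
  [-t*exp(6*t), exp(6*t), -t*exp(6*t)]
  [0, 0, exp(6*t)]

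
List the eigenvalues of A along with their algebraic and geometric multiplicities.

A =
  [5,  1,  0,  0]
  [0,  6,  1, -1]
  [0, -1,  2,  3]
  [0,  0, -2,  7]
λ = 5: alg = 4, geom = 2

Step 1 — factor the characteristic polynomial to read off the algebraic multiplicities:
  χ_A(x) = (x - 5)^4

Step 2 — compute geometric multiplicities via the rank-nullity identity g(λ) = n − rank(A − λI):
  rank(A − (5)·I) = 2, so dim ker(A − (5)·I) = n − 2 = 2

Summary:
  λ = 5: algebraic multiplicity = 4, geometric multiplicity = 2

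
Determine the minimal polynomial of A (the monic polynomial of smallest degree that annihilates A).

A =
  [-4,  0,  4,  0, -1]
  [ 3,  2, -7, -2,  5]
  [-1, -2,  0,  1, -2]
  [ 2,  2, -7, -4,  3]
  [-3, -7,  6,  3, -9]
x^3 + 9*x^2 + 27*x + 27

The characteristic polynomial is χ_A(x) = (x + 3)^5, so the eigenvalues are known. The minimal polynomial is
  m_A(x) = Π_λ (x − λ)^{k_λ}
where k_λ is the size of the *largest* Jordan block for λ (equivalently, the smallest k with (A − λI)^k v = 0 for every generalised eigenvector v of λ).

  λ = -3: largest Jordan block has size 3, contributing (x + 3)^3

So m_A(x) = (x + 3)^3 = x^3 + 9*x^2 + 27*x + 27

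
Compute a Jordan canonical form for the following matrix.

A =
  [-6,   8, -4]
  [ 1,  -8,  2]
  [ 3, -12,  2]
J_2(-4) ⊕ J_1(-4)

The characteristic polynomial is
  det(x·I − A) = x^3 + 12*x^2 + 48*x + 64 = (x + 4)^3

Eigenvalues and multiplicities (the geometric multiplicity of λ is n − rank(A − λI), which equals the number of Jordan blocks for λ):
  λ = -4: algebraic multiplicity = 3, geometric multiplicity = 2

Determining the block sizes for each eigenvalue:
  λ = -4: 2 blocks summing to 3 forces exactly one block of size 2 and the rest size 1 → block sizes [2, 1]

Assembling the blocks gives a Jordan form
J =
  [-4,  1,  0]
  [ 0, -4,  0]
  [ 0,  0, -4]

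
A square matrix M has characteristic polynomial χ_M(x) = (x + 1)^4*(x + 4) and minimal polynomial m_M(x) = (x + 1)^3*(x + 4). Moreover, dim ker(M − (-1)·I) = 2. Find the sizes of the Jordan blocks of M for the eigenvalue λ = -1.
Block sizes for λ = -1: [3, 1]

Step 1 — from the characteristic polynomial, algebraic multiplicity of λ = -1 is 4. From dim ker(M − (-1)·I) = 2, there are exactly 2 Jordan blocks for λ = -1.
Step 2 — from the minimal polynomial, the factor (x + 1)^3 tells us the largest block for λ = -1 has size 3.
Step 3 — with total size 4, 2 blocks, and largest block 3, the block sizes (in nonincreasing order) are [3, 1].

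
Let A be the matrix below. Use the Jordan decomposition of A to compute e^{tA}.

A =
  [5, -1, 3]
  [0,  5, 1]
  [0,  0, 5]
e^{tA} =
  [exp(5*t), -t*exp(5*t), -t^2*exp(5*t)/2 + 3*t*exp(5*t)]
  [0, exp(5*t), t*exp(5*t)]
  [0, 0, exp(5*t)]

Strategy: write A = P · J · P⁻¹ where J is a Jordan canonical form, so e^{tA} = P · e^{tJ} · P⁻¹, and e^{tJ} can be computed block-by-block.

A has Jordan form
J =
  [5, 1, 0]
  [0, 5, 1]
  [0, 0, 5]
(up to reordering of blocks).

Per-block formulas:
  For a 3×3 Jordan block J_3(5): exp(t · J_3(5)) = e^(5t)·(I + t·N + (t^2/2)·N^2), where N is the 3×3 nilpotent shift.

After assembling e^{tJ} and conjugating by P, we get:

e^{tA} =
  [exp(5*t), -t*exp(5*t), -t^2*exp(5*t)/2 + 3*t*exp(5*t)]
  [0, exp(5*t), t*exp(5*t)]
  [0, 0, exp(5*t)]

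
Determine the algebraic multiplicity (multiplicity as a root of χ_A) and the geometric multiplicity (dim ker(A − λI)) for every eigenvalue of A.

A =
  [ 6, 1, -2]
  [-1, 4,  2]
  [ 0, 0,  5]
λ = 5: alg = 3, geom = 2

Step 1 — factor the characteristic polynomial to read off the algebraic multiplicities:
  χ_A(x) = (x - 5)^3

Step 2 — compute geometric multiplicities via the rank-nullity identity g(λ) = n − rank(A − λI):
  rank(A − (5)·I) = 1, so dim ker(A − (5)·I) = n − 1 = 2

Summary:
  λ = 5: algebraic multiplicity = 3, geometric multiplicity = 2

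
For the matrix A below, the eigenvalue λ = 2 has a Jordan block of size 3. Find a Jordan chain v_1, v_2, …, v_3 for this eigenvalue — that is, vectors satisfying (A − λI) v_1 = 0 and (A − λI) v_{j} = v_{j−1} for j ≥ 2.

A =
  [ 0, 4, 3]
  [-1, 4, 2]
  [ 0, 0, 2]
A Jordan chain for λ = 2 of length 3:
v_1 = (2, 1, 0)ᵀ
v_2 = (3, 2, 0)ᵀ
v_3 = (0, 0, 1)ᵀ

Let N = A − (2)·I. We want v_3 with N^3 v_3 = 0 but N^2 v_3 ≠ 0; then v_{j-1} := N · v_j for j = 3, …, 2.

Pick v_3 = (0, 0, 1)ᵀ.
Then v_2 = N · v_3 = (3, 2, 0)ᵀ.
Then v_1 = N · v_2 = (2, 1, 0)ᵀ.

Sanity check: (A − (2)·I) v_1 = (0, 0, 0)ᵀ = 0. ✓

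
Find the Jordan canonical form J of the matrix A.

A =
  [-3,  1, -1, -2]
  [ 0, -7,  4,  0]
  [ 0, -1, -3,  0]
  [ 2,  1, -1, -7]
J_3(-5) ⊕ J_1(-5)

The characteristic polynomial is
  det(x·I − A) = x^4 + 20*x^3 + 150*x^2 + 500*x + 625 = (x + 5)^4

Eigenvalues and multiplicities (the geometric multiplicity of λ is n − rank(A − λI), which equals the number of Jordan blocks for λ):
  λ = -5: algebraic multiplicity = 4, geometric multiplicity = 2

Determining the block sizes for each eigenvalue:
  λ = -5: with am = 4 and gm = 2, the partition is not yet determined (e.g. several partitions of 4 into 2 parts exist). Let N = A − (-5)·I. Computing rank(N^1) = 2, rank(N^2) = 1, rank(N^3) = 0; the number of blocks of size ≥ j is rank(N^{j−1}) − rank(N^j), giving [2, 1, 1]. So we have 1 block(s) of size 3, 1 block(s) of size 1 → block sizes [3, 1]

Assembling the blocks gives a Jordan form
J =
  [-5,  1,  0,  0]
  [ 0, -5,  1,  0]
  [ 0,  0, -5,  0]
  [ 0,  0,  0, -5]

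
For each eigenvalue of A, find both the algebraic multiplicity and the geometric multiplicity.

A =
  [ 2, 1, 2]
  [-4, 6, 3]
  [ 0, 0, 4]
λ = 4: alg = 3, geom = 1

Step 1 — factor the characteristic polynomial to read off the algebraic multiplicities:
  χ_A(x) = (x - 4)^3

Step 2 — compute geometric multiplicities via the rank-nullity identity g(λ) = n − rank(A − λI):
  rank(A − (4)·I) = 2, so dim ker(A − (4)·I) = n − 2 = 1

Summary:
  λ = 4: algebraic multiplicity = 3, geometric multiplicity = 1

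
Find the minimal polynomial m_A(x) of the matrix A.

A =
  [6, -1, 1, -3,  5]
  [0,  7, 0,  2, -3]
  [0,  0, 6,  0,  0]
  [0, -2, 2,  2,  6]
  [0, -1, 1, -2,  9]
x^3 - 18*x^2 + 108*x - 216

The characteristic polynomial is χ_A(x) = (x - 6)^5, so the eigenvalues are known. The minimal polynomial is
  m_A(x) = Π_λ (x − λ)^{k_λ}
where k_λ is the size of the *largest* Jordan block for λ (equivalently, the smallest k with (A − λI)^k v = 0 for every generalised eigenvector v of λ).

  λ = 6: largest Jordan block has size 3, contributing (x − 6)^3

So m_A(x) = (x - 6)^3 = x^3 - 18*x^2 + 108*x - 216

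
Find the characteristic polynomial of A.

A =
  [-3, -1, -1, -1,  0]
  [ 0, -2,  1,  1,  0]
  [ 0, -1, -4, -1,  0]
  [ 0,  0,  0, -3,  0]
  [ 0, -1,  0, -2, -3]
x^5 + 15*x^4 + 90*x^3 + 270*x^2 + 405*x + 243

Expanding det(x·I − A) (e.g. by cofactor expansion or by noting that A is similar to its Jordan form J, which has the same characteristic polynomial as A) gives
  χ_A(x) = x^5 + 15*x^4 + 90*x^3 + 270*x^2 + 405*x + 243
which factors as (x + 3)^5. The eigenvalues (with algebraic multiplicities) are λ = -3 with multiplicity 5.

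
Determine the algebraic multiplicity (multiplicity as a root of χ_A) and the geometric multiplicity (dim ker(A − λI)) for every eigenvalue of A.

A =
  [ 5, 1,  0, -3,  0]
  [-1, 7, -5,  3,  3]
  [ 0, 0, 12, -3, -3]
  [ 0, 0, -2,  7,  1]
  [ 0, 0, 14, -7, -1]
λ = 6: alg = 5, geom = 2

Step 1 — factor the characteristic polynomial to read off the algebraic multiplicities:
  χ_A(x) = (x - 6)^5

Step 2 — compute geometric multiplicities via the rank-nullity identity g(λ) = n − rank(A − λI):
  rank(A − (6)·I) = 3, so dim ker(A − (6)·I) = n − 3 = 2

Summary:
  λ = 6: algebraic multiplicity = 5, geometric multiplicity = 2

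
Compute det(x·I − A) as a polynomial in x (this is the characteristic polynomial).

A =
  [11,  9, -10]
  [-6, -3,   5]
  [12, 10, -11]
x^3 + 3*x^2 + 3*x + 1

Expanding det(x·I − A) (e.g. by cofactor expansion or by noting that A is similar to its Jordan form J, which has the same characteristic polynomial as A) gives
  χ_A(x) = x^3 + 3*x^2 + 3*x + 1
which factors as (x + 1)^3. The eigenvalues (with algebraic multiplicities) are λ = -1 with multiplicity 3.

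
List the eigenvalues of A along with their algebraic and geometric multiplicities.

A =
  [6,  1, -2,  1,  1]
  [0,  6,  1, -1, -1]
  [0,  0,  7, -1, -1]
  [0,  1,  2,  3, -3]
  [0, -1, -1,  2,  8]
λ = 6: alg = 5, geom = 3

Step 1 — factor the characteristic polynomial to read off the algebraic multiplicities:
  χ_A(x) = (x - 6)^5

Step 2 — compute geometric multiplicities via the rank-nullity identity g(λ) = n − rank(A − λI):
  rank(A − (6)·I) = 2, so dim ker(A − (6)·I) = n − 2 = 3

Summary:
  λ = 6: algebraic multiplicity = 5, geometric multiplicity = 3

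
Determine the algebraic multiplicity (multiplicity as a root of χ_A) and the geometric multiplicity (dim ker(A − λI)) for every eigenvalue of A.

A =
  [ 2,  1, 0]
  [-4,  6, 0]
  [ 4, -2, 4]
λ = 4: alg = 3, geom = 2

Step 1 — factor the characteristic polynomial to read off the algebraic multiplicities:
  χ_A(x) = (x - 4)^3

Step 2 — compute geometric multiplicities via the rank-nullity identity g(λ) = n − rank(A − λI):
  rank(A − (4)·I) = 1, so dim ker(A − (4)·I) = n − 1 = 2

Summary:
  λ = 4: algebraic multiplicity = 3, geometric multiplicity = 2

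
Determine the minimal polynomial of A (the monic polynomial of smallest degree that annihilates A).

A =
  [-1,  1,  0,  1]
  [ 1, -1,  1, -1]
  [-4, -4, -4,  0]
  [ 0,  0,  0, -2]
x^3 + 6*x^2 + 12*x + 8

The characteristic polynomial is χ_A(x) = (x + 2)^4, so the eigenvalues are known. The minimal polynomial is
  m_A(x) = Π_λ (x − λ)^{k_λ}
where k_λ is the size of the *largest* Jordan block for λ (equivalently, the smallest k with (A − λI)^k v = 0 for every generalised eigenvector v of λ).

  λ = -2: largest Jordan block has size 3, contributing (x + 2)^3

So m_A(x) = (x + 2)^3 = x^3 + 6*x^2 + 12*x + 8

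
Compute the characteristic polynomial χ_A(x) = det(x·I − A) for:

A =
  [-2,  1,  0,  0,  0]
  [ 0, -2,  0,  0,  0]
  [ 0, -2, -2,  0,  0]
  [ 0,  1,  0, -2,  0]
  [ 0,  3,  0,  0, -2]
x^5 + 10*x^4 + 40*x^3 + 80*x^2 + 80*x + 32

Expanding det(x·I − A) (e.g. by cofactor expansion or by noting that A is similar to its Jordan form J, which has the same characteristic polynomial as A) gives
  χ_A(x) = x^5 + 10*x^4 + 40*x^3 + 80*x^2 + 80*x + 32
which factors as (x + 2)^5. The eigenvalues (with algebraic multiplicities) are λ = -2 with multiplicity 5.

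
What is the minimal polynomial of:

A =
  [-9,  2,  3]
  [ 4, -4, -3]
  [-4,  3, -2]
x^3 + 15*x^2 + 75*x + 125

The characteristic polynomial is χ_A(x) = (x + 5)^3, so the eigenvalues are known. The minimal polynomial is
  m_A(x) = Π_λ (x − λ)^{k_λ}
where k_λ is the size of the *largest* Jordan block for λ (equivalently, the smallest k with (A − λI)^k v = 0 for every generalised eigenvector v of λ).

  λ = -5: largest Jordan block has size 3, contributing (x + 5)^3

So m_A(x) = (x + 5)^3 = x^3 + 15*x^2 + 75*x + 125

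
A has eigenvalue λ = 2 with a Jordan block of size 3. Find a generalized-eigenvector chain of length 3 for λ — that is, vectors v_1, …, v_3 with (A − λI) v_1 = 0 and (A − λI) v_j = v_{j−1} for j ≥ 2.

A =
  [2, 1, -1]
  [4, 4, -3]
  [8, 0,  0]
A Jordan chain for λ = 2 of length 3:
v_1 = (-4, -16, -16)ᵀ
v_2 = (0, 4, 8)ᵀ
v_3 = (1, 0, 0)ᵀ

Let N = A − (2)·I. We want v_3 with N^3 v_3 = 0 but N^2 v_3 ≠ 0; then v_{j-1} := N · v_j for j = 3, …, 2.

Pick v_3 = (1, 0, 0)ᵀ.
Then v_2 = N · v_3 = (0, 4, 8)ᵀ.
Then v_1 = N · v_2 = (-4, -16, -16)ᵀ.

Sanity check: (A − (2)·I) v_1 = (0, 0, 0)ᵀ = 0. ✓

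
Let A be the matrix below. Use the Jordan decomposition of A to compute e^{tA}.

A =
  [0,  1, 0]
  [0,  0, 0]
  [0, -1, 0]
e^{tA} =
  [1, t, 0]
  [0, 1, 0]
  [0, -t, 1]

Strategy: write A = P · J · P⁻¹ where J is a Jordan canonical form, so e^{tA} = P · e^{tJ} · P⁻¹, and e^{tJ} can be computed block-by-block.

A has Jordan form
J =
  [0, 1, 0]
  [0, 0, 0]
  [0, 0, 0]
(up to reordering of blocks).

Per-block formulas:
  For a 1×1 block at λ = 0: exp(t · [0]) = [e^(0t)].
  For a 2×2 Jordan block J_2(0): exp(t · J_2(0)) = e^(0t)·(I + t·N), where N is the 2×2 nilpotent shift.

After assembling e^{tJ} and conjugating by P, we get:

e^{tA} =
  [1, t, 0]
  [0, 1, 0]
  [0, -t, 1]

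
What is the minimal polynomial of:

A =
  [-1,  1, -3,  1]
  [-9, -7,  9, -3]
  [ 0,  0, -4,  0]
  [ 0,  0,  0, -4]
x^2 + 8*x + 16

The characteristic polynomial is χ_A(x) = (x + 4)^4, so the eigenvalues are known. The minimal polynomial is
  m_A(x) = Π_λ (x − λ)^{k_λ}
where k_λ is the size of the *largest* Jordan block for λ (equivalently, the smallest k with (A − λI)^k v = 0 for every generalised eigenvector v of λ).

  λ = -4: largest Jordan block has size 2, contributing (x + 4)^2

So m_A(x) = (x + 4)^2 = x^2 + 8*x + 16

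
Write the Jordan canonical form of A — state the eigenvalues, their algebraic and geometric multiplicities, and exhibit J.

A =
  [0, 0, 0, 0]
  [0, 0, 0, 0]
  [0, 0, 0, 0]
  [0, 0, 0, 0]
J_1(0) ⊕ J_1(0) ⊕ J_1(0) ⊕ J_1(0)

The characteristic polynomial is
  det(x·I − A) = x^4

Eigenvalues and multiplicities (the geometric multiplicity of λ is n − rank(A − λI), which equals the number of Jordan blocks for λ):
  λ = 0: algebraic multiplicity = 4, geometric multiplicity = 4

Determining the block sizes for each eigenvalue:
  λ = 0: gm = am = 4, so every block has size 1 → block sizes [1, 1, 1, 1]

Assembling the blocks gives a Jordan form
J =
  [0, 0, 0, 0]
  [0, 0, 0, 0]
  [0, 0, 0, 0]
  [0, 0, 0, 0]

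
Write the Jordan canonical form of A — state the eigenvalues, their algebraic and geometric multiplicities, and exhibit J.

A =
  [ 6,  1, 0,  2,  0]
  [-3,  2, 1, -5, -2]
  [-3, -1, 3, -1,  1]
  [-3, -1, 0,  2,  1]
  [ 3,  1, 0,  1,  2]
J_3(3) ⊕ J_2(3)

The characteristic polynomial is
  det(x·I − A) = x^5 - 15*x^4 + 90*x^3 - 270*x^2 + 405*x - 243 = (x - 3)^5

Eigenvalues and multiplicities (the geometric multiplicity of λ is n − rank(A − λI), which equals the number of Jordan blocks for λ):
  λ = 3: algebraic multiplicity = 5, geometric multiplicity = 2

Determining the block sizes for each eigenvalue:
  λ = 3: with am = 5 and gm = 2, the partition is not yet determined (e.g. several partitions of 5 into 2 parts exist). Let N = A − (3)·I. Computing rank(N^1) = 3, rank(N^2) = 1, rank(N^3) = 0; the number of blocks of size ≥ j is rank(N^{j−1}) − rank(N^j), giving [2, 2, 1]. So we have 1 block(s) of size 3, 1 block(s) of size 2 → block sizes [3, 2]

Assembling the blocks gives a Jordan form
J =
  [3, 1, 0, 0, 0]
  [0, 3, 1, 0, 0]
  [0, 0, 3, 0, 0]
  [0, 0, 0, 3, 1]
  [0, 0, 0, 0, 3]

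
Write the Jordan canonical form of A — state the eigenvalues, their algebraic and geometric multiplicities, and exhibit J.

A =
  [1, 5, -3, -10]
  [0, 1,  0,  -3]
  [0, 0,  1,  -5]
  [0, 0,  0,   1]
J_2(1) ⊕ J_2(1)

The characteristic polynomial is
  det(x·I − A) = x^4 - 4*x^3 + 6*x^2 - 4*x + 1 = (x - 1)^4

Eigenvalues and multiplicities (the geometric multiplicity of λ is n − rank(A − λI), which equals the number of Jordan blocks for λ):
  λ = 1: algebraic multiplicity = 4, geometric multiplicity = 2

Determining the block sizes for each eigenvalue:
  λ = 1: with am = 4 and gm = 2, the partition is not yet determined (e.g. several partitions of 4 into 2 parts exist). Let N = A − (1)·I. Computing rank(N^1) = 2, rank(N^2) = 0; the number of blocks of size ≥ j is rank(N^{j−1}) − rank(N^j), giving [2, 2]. So we have 2 block(s) of size 2 → block sizes [2, 2]

Assembling the blocks gives a Jordan form
J =
  [1, 1, 0, 0]
  [0, 1, 0, 0]
  [0, 0, 1, 1]
  [0, 0, 0, 1]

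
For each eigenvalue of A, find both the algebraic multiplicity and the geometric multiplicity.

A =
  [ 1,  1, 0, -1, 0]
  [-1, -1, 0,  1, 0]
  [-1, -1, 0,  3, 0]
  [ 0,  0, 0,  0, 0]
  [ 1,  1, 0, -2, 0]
λ = 0: alg = 5, geom = 3

Step 1 — factor the characteristic polynomial to read off the algebraic multiplicities:
  χ_A(x) = x^5

Step 2 — compute geometric multiplicities via the rank-nullity identity g(λ) = n − rank(A − λI):
  rank(A − (0)·I) = 2, so dim ker(A − (0)·I) = n − 2 = 3

Summary:
  λ = 0: algebraic multiplicity = 5, geometric multiplicity = 3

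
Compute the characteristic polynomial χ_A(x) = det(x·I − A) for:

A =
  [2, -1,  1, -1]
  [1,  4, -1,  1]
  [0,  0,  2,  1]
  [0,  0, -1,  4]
x^4 - 12*x^3 + 54*x^2 - 108*x + 81

Expanding det(x·I − A) (e.g. by cofactor expansion or by noting that A is similar to its Jordan form J, which has the same characteristic polynomial as A) gives
  χ_A(x) = x^4 - 12*x^3 + 54*x^2 - 108*x + 81
which factors as (x - 3)^4. The eigenvalues (with algebraic multiplicities) are λ = 3 with multiplicity 4.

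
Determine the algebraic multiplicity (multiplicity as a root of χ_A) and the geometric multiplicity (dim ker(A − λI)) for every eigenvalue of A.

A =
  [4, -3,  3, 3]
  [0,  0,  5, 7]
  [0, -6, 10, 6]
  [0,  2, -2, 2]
λ = 4: alg = 4, geom = 2

Step 1 — factor the characteristic polynomial to read off the algebraic multiplicities:
  χ_A(x) = (x - 4)^4

Step 2 — compute geometric multiplicities via the rank-nullity identity g(λ) = n − rank(A − λI):
  rank(A − (4)·I) = 2, so dim ker(A − (4)·I) = n − 2 = 2

Summary:
  λ = 4: algebraic multiplicity = 4, geometric multiplicity = 2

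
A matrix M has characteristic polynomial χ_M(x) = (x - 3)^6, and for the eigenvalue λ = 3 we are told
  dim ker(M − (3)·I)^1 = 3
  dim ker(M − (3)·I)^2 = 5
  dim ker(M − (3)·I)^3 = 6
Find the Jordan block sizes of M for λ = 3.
Block sizes for λ = 3: [3, 2, 1]

From the dimensions of kernels of powers, the number of Jordan blocks of size at least j is d_j − d_{j−1} where d_j = dim ker(N^j) (with d_0 = 0). Computing the differences gives [3, 2, 1].
The number of blocks of size exactly k is (#blocks of size ≥ k) − (#blocks of size ≥ k + 1), so the partition is: 1 block(s) of size 1, 1 block(s) of size 2, 1 block(s) of size 3.
In nonincreasing order the block sizes are [3, 2, 1].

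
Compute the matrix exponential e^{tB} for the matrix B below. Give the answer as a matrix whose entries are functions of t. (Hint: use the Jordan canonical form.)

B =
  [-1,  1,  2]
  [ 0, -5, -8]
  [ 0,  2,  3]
e^{tB} =
  [exp(-t), t*exp(-t), 2*t*exp(-t)]
  [0, -4*t*exp(-t) + exp(-t), -8*t*exp(-t)]
  [0, 2*t*exp(-t), 4*t*exp(-t) + exp(-t)]

Strategy: write B = P · J · P⁻¹ where J is a Jordan canonical form, so e^{tB} = P · e^{tJ} · P⁻¹, and e^{tJ} can be computed block-by-block.

B has Jordan form
J =
  [-1,  1,  0]
  [ 0, -1,  0]
  [ 0,  0, -1]
(up to reordering of blocks).

Per-block formulas:
  For a 2×2 Jordan block J_2(-1): exp(t · J_2(-1)) = e^(-1t)·(I + t·N), where N is the 2×2 nilpotent shift.
  For a 1×1 block at λ = -1: exp(t · [-1]) = [e^(-1t)].

After assembling e^{tJ} and conjugating by P, we get:

e^{tB} =
  [exp(-t), t*exp(-t), 2*t*exp(-t)]
  [0, -4*t*exp(-t) + exp(-t), -8*t*exp(-t)]
  [0, 2*t*exp(-t), 4*t*exp(-t) + exp(-t)]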